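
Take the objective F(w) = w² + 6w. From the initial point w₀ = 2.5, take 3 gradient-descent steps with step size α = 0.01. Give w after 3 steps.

2.176556

F′(w) = 2w + 6
w₁ = 2.5 − 0.01·11 = 2.39
w₂ = 2.39 − 0.01·10.78 = 2.2822
w₃ = 2.2822 − 0.01·10.5644 = 2.176556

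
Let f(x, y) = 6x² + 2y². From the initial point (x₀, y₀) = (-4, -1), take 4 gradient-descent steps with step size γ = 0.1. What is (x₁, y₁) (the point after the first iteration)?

(0.8, -0.6)

∇f = (12x, 4y)
(x₁, y₁) = (-4, -1) − 0.1·(-48, -4) = (0.8, -0.6)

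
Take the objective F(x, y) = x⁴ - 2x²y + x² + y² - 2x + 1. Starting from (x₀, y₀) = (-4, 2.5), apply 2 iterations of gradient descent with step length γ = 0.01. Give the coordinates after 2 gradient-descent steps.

∇F = (4x³ - 4xy + 2x - 2, -2x² + 2y)
(x₁, y₁) = (-4, 2.5) − 0.01·(-226, -27) = (-1.74, 2.77)
(x₂, y₂) = (-1.74, 2.77) − 0.01·(-7.272896, -0.5152) = (-1.66727104, 2.775152)

(-1.66727104, 2.775152)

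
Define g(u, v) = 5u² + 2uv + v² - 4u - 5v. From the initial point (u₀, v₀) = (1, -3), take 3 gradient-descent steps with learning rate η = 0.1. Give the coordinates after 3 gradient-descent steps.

∇g = (10u + 2v - 4, 2u + 2v - 5)
(u₁, v₁) = (1, -3) − 0.1·(0, -9) = (1, -2.1)
(u₂, v₂) = (1, -2.1) − 0.1·(1.8, -7.2) = (0.82, -1.38)
(u₃, v₃) = (0.82, -1.38) − 0.1·(1.44, -6.12) = (0.676, -0.768)

(0.676, -0.768)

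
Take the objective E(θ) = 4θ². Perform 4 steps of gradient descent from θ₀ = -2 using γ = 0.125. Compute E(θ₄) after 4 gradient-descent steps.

E′(θ) = 8θ
Step 1: E′(-2) = -16; θ₁ = -2 − 0.125·(-16) = 0
Step 2: E′(0) = 0; θ₂ = 0 − 0.125·0 = 0
Step 3: E′(0) = 0; θ₃ = 0 − 0.125·0 = 0
Step 4: E′(0) = 0; θ₄ = 0 − 0.125·0 = 0
E(0) = 0

0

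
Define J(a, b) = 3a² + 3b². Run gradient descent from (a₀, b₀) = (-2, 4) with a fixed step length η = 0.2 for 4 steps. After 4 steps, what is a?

-0.0032

∇J = (6a, 6b)
(a₁, b₁) = (-2, 4) − 0.2·(-12, 24) = (0.4, -0.8)
(a₂, b₂) = (0.4, -0.8) − 0.2·(2.4, -4.8) = (-0.08, 0.16)
(a₃, b₃) = (-0.08, 0.16) − 0.2·(-0.48, 0.96) = (0.016, -0.032)
(a₄, b₄) = (0.016, -0.032) − 0.2·(0.096, -0.192) = (-0.0032, 0.0064)
a = -0.0032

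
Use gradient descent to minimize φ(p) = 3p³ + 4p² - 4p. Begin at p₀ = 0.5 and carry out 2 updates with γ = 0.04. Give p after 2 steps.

φ′(p) = 9p² + 8p - 4
p₁ = 0.5 − 0.04·2.25 = 0.41
p₂ = 0.41 − 0.04·0.7929 = 0.378284

0.378284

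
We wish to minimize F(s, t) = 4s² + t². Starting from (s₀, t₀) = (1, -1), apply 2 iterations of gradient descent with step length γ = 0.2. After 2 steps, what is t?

-0.36

∇F = (8s, 2t)
(s₁, t₁) = (1, -1) − 0.2·(8, -2) = (-0.6, -0.6)
(s₂, t₂) = (-0.6, -0.6) − 0.2·(-4.8, -1.2) = (0.36, -0.36)
t = -0.36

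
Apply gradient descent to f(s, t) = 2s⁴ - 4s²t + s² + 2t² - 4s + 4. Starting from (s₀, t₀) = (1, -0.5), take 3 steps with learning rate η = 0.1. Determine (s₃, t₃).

(0.688, 0.1)

∇f = (8s³ - 8st + 2s - 4, -4s² + 4t)
Step 1: at (1, -0.5), ∇f = (10, -6) → (1, -0.5) − 0.1·(10, -6) = (0, 0.1)
Step 2: at (0, 0.1), ∇f = (-4, 0.4) → (0, 0.1) − 0.1·(-4, 0.4) = (0.4, 0.06)
Step 3: at (0.4, 0.06), ∇f = (-2.88, -0.4) → (0.4, 0.06) − 0.1·(-2.88, -0.4) = (0.688, 0.1)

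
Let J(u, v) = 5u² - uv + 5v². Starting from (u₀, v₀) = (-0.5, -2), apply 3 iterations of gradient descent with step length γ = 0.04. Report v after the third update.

∇J = (10u - v, -u + 10v)
Step 1: at (-0.5, -2), ∇J = (-3, -19.5) → (-0.5, -2) − 0.04·(-3, -19.5) = (-0.38, -1.22)
Step 2: at (-0.38, -1.22), ∇J = (-2.58, -11.82) → (-0.38, -1.22) − 0.04·(-2.58, -11.82) = (-0.2768, -0.7472)
Step 3: at (-0.2768, -0.7472), ∇J = (-2.0208, -7.1952) → (-0.2768, -0.7472) − 0.04·(-2.0208, -7.1952) = (-0.195968, -0.459392)
v = -0.459392

-0.459392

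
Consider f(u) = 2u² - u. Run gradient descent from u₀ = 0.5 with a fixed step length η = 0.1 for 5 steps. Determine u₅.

0.26944

f′(u) = 4u - 1
Step 1: f′(0.5) = 1; u₁ = 0.5 − 0.1·1 = 0.4
Step 2: f′(0.4) = 0.6; u₂ = 0.4 − 0.1·0.6 = 0.34
Step 3: f′(0.34) = 0.36; u₃ = 0.34 − 0.1·0.36 = 0.304
Step 4: f′(0.304) = 0.216; u₄ = 0.304 − 0.1·0.216 = 0.2824
Step 5: f′(0.2824) = 0.1296; u₅ = 0.2824 − 0.1·0.1296 = 0.26944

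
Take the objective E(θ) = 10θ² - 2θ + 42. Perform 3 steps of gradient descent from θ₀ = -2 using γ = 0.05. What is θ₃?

0.1

E′(θ) = 20θ - 2
Step 1: E′(-2) = -42; θ₁ = -2 − 0.05·(-42) = 0.1
Step 2: E′(0.1) = 0; θ₂ = 0.1 − 0.05·0 = 0.1
Step 3: E′(0.1) = 0; θ₃ = 0.1 − 0.05·0 = 0.1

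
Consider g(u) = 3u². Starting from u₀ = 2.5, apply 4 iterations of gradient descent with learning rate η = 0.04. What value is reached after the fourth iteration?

0.8340544

g′(u) = 6u
Step 1: g′(2.5) = 15; u₁ = 2.5 − 0.04·15 = 1.9
Step 2: g′(1.9) = 11.4; u₂ = 1.9 − 0.04·11.4 = 1.444
Step 3: g′(1.444) = 8.664; u₃ = 1.444 − 0.04·8.664 = 1.09744
Step 4: g′(1.09744) = 6.58464; u₄ = 1.09744 − 0.04·6.58464 = 0.8340544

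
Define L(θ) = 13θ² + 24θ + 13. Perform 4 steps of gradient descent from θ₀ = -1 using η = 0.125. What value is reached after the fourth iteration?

-2.89453125

L′(θ) = 26θ + 24
θ₁ = -1 − 0.125·(-2) = -0.75
θ₂ = -0.75 − 0.125·4.5 = -1.3125
θ₃ = -1.3125 − 0.125·(-10.125) = -0.046875
θ₄ = -0.046875 − 0.125·22.78125 = -2.89453125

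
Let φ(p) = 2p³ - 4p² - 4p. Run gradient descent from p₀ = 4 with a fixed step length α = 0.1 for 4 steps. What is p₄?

-538.1060096

φ′(p) = 6p² - 8p - 4
Step 1: φ′(4) = 60; p₁ = 4 − 0.1·60 = -2
Step 2: φ′(-2) = 36; p₂ = -2 − 0.1·36 = -5.6
Step 3: φ′(-5.6) = 228.96; p₃ = -5.6 − 0.1·228.96 = -28.496
Step 4: φ′(-28.496) = 5096.100096; p₄ = -28.496 − 0.1·5096.100096 = -538.1060096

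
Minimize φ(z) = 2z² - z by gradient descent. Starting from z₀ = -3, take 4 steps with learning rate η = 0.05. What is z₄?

-1.0812

φ′(z) = 4z - 1
z₁ = -3 − 0.05·(-13) = -2.35
z₂ = -2.35 − 0.05·(-10.4) = -1.83
z₃ = -1.83 − 0.05·(-8.32) = -1.414
z₄ = -1.414 − 0.05·(-6.656) = -1.0812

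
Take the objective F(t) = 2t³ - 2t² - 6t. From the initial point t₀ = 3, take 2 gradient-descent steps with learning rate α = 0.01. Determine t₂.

2.387424

F′(t) = 6t² - 4t - 6
t₁ = 3 − 0.01·36 = 2.64
t₂ = 2.64 − 0.01·25.2576 = 2.387424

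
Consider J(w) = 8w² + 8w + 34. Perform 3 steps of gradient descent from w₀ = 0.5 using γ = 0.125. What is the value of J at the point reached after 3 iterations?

40

J′(w) = 16w + 8
w₁ = 0.5 − 0.125·16 = -1.5
w₂ = -1.5 − 0.125·(-16) = 0.5
w₃ = 0.5 − 0.125·16 = -1.5
J(-1.5) = 40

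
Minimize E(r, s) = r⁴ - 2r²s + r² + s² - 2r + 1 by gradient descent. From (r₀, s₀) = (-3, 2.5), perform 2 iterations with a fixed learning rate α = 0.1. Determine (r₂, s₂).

(-57.0544, 9.312)

∇E = (4r³ - 4rs + 2r - 2, -2r² + 2s)
Step 1: at (-3, 2.5), ∇E = (-86, -13) → (-3, 2.5) − 0.1·(-86, -13) = (5.6, 3.8)
Step 2: at (5.6, 3.8), ∇E = (626.544, -55.12) → (5.6, 3.8) − 0.1·(626.544, -55.12) = (-57.0544, 9.312)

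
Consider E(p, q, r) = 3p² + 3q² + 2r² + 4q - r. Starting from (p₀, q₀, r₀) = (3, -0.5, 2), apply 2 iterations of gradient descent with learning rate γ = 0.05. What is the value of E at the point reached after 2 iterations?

7.553175

∇E = (6p, 6q + 4, 4r - 1)
Step 1: at (3, -0.5, 2), ∇E = (18, 1, 7) → (3, -0.5, 2) − 0.05·(18, 1, 7) = (2.1, -0.55, 1.65)
Step 2: at (2.1, -0.55, 1.65), ∇E = (12.6, 0.7, 5.6) → (2.1, -0.55, 1.65) − 0.05·(12.6, 0.7, 5.6) = (1.47, -0.585, 1.37)
E(1.47, -0.585, 1.37) = 7.553175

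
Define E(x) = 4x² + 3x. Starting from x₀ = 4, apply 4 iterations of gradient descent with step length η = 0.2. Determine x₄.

E′(x) = 8x + 3
x₁ = 4 − 0.2·35 = -3
x₂ = -3 − 0.2·(-21) = 1.2
x₃ = 1.2 − 0.2·12.6 = -1.32
x₄ = -1.32 − 0.2·(-7.56) = 0.192

0.192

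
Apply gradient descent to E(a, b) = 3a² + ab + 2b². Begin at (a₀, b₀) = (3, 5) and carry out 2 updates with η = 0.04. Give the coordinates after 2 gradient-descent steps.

∇E = (6a + b, a + 4b)
Step 1: at (3, 5), ∇E = (23, 23) → (3, 5) − 0.04·(23, 23) = (2.08, 4.08)
Step 2: at (2.08, 4.08), ∇E = (16.56, 18.4) → (2.08, 4.08) − 0.04·(16.56, 18.4) = (1.4176, 3.344)

(1.4176, 3.344)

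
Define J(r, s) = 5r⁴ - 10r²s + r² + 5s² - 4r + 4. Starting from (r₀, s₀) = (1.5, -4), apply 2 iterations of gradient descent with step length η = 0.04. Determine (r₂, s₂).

(171.1957888, 13.30864)

∇J = (20r³ - 20rs + 2r - 4, -10r² + 10s)
(r₁, s₁) = (1.5, -4) − 0.04·(186.5, -62.5) = (-5.96, -1.5)
(r₂, s₂) = (-5.96, -1.5) − 0.04·(-4428.89472, -370.216) = (171.1957888, 13.30864)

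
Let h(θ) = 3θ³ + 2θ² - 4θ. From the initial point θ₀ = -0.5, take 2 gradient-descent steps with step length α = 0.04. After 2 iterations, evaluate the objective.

0.758891432377

h′(θ) = 9θ² + 4θ - 4
Step 1: h′(-0.5) = -3.75; θ₁ = -0.5 − 0.04·(-3.75) = -0.35
Step 2: h′(-0.35) = -4.2975; θ₂ = -0.35 − 0.04·(-4.2975) = -0.1781
h(-0.1781) = 0.758891432377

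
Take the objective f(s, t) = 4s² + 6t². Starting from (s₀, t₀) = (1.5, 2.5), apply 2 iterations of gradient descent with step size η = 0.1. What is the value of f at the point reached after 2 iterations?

∇f = (8s, 12t)
(s₁, t₁) = (1.5, 2.5) − 0.1·(12, 30) = (0.3, -0.5)
(s₂, t₂) = (0.3, -0.5) − 0.1·(2.4, -6) = (0.06, 0.1)
f(0.06, 0.1) = 0.0744

0.0744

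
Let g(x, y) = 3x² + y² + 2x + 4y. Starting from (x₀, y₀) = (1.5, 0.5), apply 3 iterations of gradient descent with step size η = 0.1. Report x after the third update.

-0.216

∇g = (6x + 2, 2y + 4)
Step 1: at (1.5, 0.5), ∇g = (11, 5) → (1.5, 0.5) − 0.1·(11, 5) = (0.4, 0)
Step 2: at (0.4, 0), ∇g = (4.4, 4) → (0.4, 0) − 0.1·(4.4, 4) = (-0.04, -0.4)
Step 3: at (-0.04, -0.4), ∇g = (1.76, 3.2) → (-0.04, -0.4) − 0.1·(1.76, 3.2) = (-0.216, -0.72)
x = -0.216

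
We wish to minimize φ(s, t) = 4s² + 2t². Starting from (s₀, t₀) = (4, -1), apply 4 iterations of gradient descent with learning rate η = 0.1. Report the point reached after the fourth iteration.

∇φ = (8s, 4t)
(s₁, t₁) = (4, -1) − 0.1·(32, -4) = (0.8, -0.6)
(s₂, t₂) = (0.8, -0.6) − 0.1·(6.4, -2.4) = (0.16, -0.36)
(s₃, t₃) = (0.16, -0.36) − 0.1·(1.28, -1.44) = (0.032, -0.216)
(s₄, t₄) = (0.032, -0.216) − 0.1·(0.256, -0.864) = (0.0064, -0.1296)

(0.0064, -0.1296)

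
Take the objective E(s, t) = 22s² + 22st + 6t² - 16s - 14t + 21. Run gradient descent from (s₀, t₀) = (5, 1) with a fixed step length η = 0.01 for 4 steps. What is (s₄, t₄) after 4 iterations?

∇E = (44s + 22t - 16, 22s + 12t - 14)
Step 1: at (5, 1), ∇E = (226, 108) → (5, 1) − 0.01·(226, 108) = (2.74, -0.08)
Step 2: at (2.74, -0.08), ∇E = (102.8, 45.32) → (2.74, -0.08) − 0.01·(102.8, 45.32) = (1.712, -0.5332)
Step 3: at (1.712, -0.5332), ∇E = (47.5976, 17.2656) → (1.712, -0.5332) − 0.01·(47.5976, 17.2656) = (1.236024, -0.705856)
Step 4: at (1.236024, -0.705856), ∇E = (22.856224, 4.722256) → (1.236024, -0.705856) − 0.01·(22.856224, 4.722256) = (1.00746176, -0.75307856)

(1.00746176, -0.75307856)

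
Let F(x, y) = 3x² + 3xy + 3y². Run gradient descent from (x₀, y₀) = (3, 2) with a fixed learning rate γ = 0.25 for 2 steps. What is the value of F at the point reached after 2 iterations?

∇F = (6x + 3y, 3x + 6y)
Step 1: at (3, 2), ∇F = (24, 21) → (3, 2) − 0.25·(24, 21) = (-3, -3.25)
Step 2: at (-3, -3.25), ∇F = (-27.75, -28.5) → (-3, -3.25) − 0.25·(-27.75, -28.5) = (3.9375, 3.875)
F(3.9375, 3.875) = 137.33203125

137.33203125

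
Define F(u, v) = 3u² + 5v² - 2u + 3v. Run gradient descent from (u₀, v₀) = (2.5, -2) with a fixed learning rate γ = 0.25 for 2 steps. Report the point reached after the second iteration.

(0.875, -4.125)

∇F = (6u - 2, 10v + 3)
Step 1: at (2.5, -2), ∇F = (13, -17) → (2.5, -2) − 0.25·(13, -17) = (-0.75, 2.25)
Step 2: at (-0.75, 2.25), ∇F = (-6.5, 25.5) → (-0.75, 2.25) − 0.25·(-6.5, 25.5) = (0.875, -4.125)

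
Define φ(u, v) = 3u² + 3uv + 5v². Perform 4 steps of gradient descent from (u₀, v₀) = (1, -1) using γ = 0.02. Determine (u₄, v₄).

∇φ = (6u + 3v, 3u + 10v)
Step 1: at (1, -1), ∇φ = (3, -7) → (1, -1) − 0.02·(3, -7) = (0.94, -0.86)
Step 2: at (0.94, -0.86), ∇φ = (3.06, -5.78) → (0.94, -0.86) − 0.02·(3.06, -5.78) = (0.8788, -0.7444)
Step 3: at (0.8788, -0.7444), ∇φ = (3.0396, -4.8076) → (0.8788, -0.7444) − 0.02·(3.0396, -4.8076) = (0.818008, -0.648248)
Step 4: at (0.818008, -0.648248), ∇φ = (2.963304, -4.028456) → (0.818008, -0.648248) − 0.02·(2.963304, -4.028456) = (0.75874192, -0.56767888)

(0.75874192, -0.56767888)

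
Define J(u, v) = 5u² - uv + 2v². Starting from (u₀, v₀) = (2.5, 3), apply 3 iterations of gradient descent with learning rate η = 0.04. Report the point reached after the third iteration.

(0.736704, 1.946176)

∇J = (10u - v, -u + 4v)
(u₁, v₁) = (2.5, 3) − 0.04·(22, 9.5) = (1.62, 2.62)
(u₂, v₂) = (1.62, 2.62) − 0.04·(13.58, 8.86) = (1.0768, 2.2656)
(u₃, v₃) = (1.0768, 2.2656) − 0.04·(8.5024, 7.9856) = (0.736704, 1.946176)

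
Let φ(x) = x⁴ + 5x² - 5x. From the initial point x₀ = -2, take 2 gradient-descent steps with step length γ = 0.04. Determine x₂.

0.36448768

φ′(x) = 4x³ + 10x - 5
x₁ = -2 − 0.04·(-57) = 0.28
x₂ = 0.28 − 0.04·(-2.112192) = 0.36448768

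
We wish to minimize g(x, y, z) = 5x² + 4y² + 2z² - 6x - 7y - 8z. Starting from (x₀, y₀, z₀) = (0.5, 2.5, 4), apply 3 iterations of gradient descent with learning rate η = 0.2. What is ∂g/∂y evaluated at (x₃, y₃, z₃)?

∇g = (10x - 6, 8y - 7, 4z - 8)
(x₁, y₁, z₁) = (0.5, 2.5, 4) − 0.2·(-1, 13, 8) = (0.7, -0.1, 2.4)
(x₂, y₂, z₂) = (0.7, -0.1, 2.4) − 0.2·(1, -7.8, 1.6) = (0.5, 1.46, 2.08)
(x₃, y₃, z₃) = (0.5, 1.46, 2.08) − 0.2·(-1, 4.68, 0.32) = (0.7, 0.524, 2.016)
∂g/∂y at (0.7, 0.524, 2.016) = -2.808

-2.808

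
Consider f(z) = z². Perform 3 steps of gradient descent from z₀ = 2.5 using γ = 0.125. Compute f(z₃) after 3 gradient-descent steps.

f′(z) = 2z
Step 1: f′(2.5) = 5; z₁ = 2.5 − 0.125·5 = 1.875
Step 2: f′(1.875) = 3.75; z₂ = 1.875 − 0.125·3.75 = 1.40625
Step 3: f′(1.40625) = 2.8125; z₃ = 1.40625 − 0.125·2.8125 = 1.0546875
f(1.0546875) = 1.11236572265625

1.11236572265625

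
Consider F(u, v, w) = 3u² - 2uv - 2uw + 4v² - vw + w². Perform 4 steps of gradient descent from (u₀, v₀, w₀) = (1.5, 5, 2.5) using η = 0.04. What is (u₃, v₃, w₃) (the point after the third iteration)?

(1.816416, 2.093312, 2.7328)

∇F = (6u - 2v - 2w, -2u + 8v - w, -2u - v + 2w)
Step 1: at (1.5, 5, 2.5), ∇F = (-6, 34.5, -3) → (1.5, 5, 2.5) − 0.04·(-6, 34.5, -3) = (1.74, 3.62, 2.62)
Step 2: at (1.74, 3.62, 2.62), ∇F = (-2.04, 22.86, -1.86) → (1.74, 3.62, 2.62) − 0.04·(-2.04, 22.86, -1.86) = (1.8216, 2.7056, 2.6944)
Step 3: at (1.8216, 2.7056, 2.6944), ∇F = (0.1296, 15.3072, -0.96) → (1.8216, 2.7056, 2.6944) − 0.04·(0.1296, 15.3072, -0.96) = (1.816416, 2.093312, 2.7328)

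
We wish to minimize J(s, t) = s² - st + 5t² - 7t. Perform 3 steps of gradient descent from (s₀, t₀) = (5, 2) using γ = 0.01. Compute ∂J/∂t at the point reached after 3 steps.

6.046424

∇J = (2s - t, -s + 10t - 7)
Step 1: at (5, 2), ∇J = (8, 8) → (5, 2) − 0.01·(8, 8) = (4.92, 1.92)
Step 2: at (4.92, 1.92), ∇J = (7.92, 7.28) → (4.92, 1.92) − 0.01·(7.92, 7.28) = (4.8408, 1.8472)
Step 3: at (4.8408, 1.8472), ∇J = (7.8344, 6.6312) → (4.8408, 1.8472) − 0.01·(7.8344, 6.6312) = (4.762456, 1.780888)
∂J/∂t at (4.762456, 1.780888) = 6.046424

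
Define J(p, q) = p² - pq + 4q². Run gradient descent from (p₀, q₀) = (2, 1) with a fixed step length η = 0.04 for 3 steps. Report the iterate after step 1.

(1.88, 0.76)

∇J = (2p - q, -p + 8q)
Step 1: at (2, 1), ∇J = (3, 6) → (2, 1) − 0.04·(3, 6) = (1.88, 0.76)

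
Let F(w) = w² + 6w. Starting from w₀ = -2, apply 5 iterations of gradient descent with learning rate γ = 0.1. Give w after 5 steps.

F′(w) = 2w + 6
Step 1: F′(-2) = 2; w₁ = -2 − 0.1·2 = -2.2
Step 2: F′(-2.2) = 1.6; w₂ = -2.2 − 0.1·1.6 = -2.36
Step 3: F′(-2.36) = 1.28; w₃ = -2.36 − 0.1·1.28 = -2.488
Step 4: F′(-2.488) = 1.024; w₄ = -2.488 − 0.1·1.024 = -2.5904
Step 5: F′(-2.5904) = 0.8192; w₅ = -2.5904 − 0.1·0.8192 = -2.67232

-2.67232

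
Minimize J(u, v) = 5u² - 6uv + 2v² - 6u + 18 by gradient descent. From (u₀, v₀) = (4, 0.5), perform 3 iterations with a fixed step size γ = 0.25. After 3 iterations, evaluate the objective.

∇J = (10u - 6v - 6, -6u + 4v)
(u₁, v₁) = (4, 0.5) − 0.25·(31, -22) = (-3.75, 6)
(u₂, v₂) = (-3.75, 6) − 0.25·(-79.5, 46.5) = (16.125, -5.625)
(u₃, v₃) = (16.125, -5.625) − 0.25·(189, -119.25) = (-31.125, 24.1875)
J(-31.125, 24.1875) = 10735.6640625

10735.6640625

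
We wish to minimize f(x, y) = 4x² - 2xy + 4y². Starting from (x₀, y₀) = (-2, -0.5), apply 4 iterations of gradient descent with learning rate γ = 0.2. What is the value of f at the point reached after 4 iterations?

∇f = (8x - 2y, -2x + 8y)
(x₁, y₁) = (-2, -0.5) − 0.2·(-15, 0) = (1, -0.5)
(x₂, y₂) = (1, -0.5) − 0.2·(9, -6) = (-0.8, 0.7)
(x₃, y₃) = (-0.8, 0.7) − 0.2·(-7.8, 7.2) = (0.76, -0.74)
(x₄, y₄) = (0.76, -0.74) − 0.2·(7.56, -7.44) = (-0.752, 0.748)
f(-0.752, 0.748) = 5.625024

5.625024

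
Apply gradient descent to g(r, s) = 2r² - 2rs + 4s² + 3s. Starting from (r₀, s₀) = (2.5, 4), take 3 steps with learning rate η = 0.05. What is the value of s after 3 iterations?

∇g = (4r - 2s, -2r + 8s + 3)
Step 1: at (2.5, 4), ∇g = (2, 30) → (2.5, 4) − 0.05·(2, 30) = (2.4, 2.5)
Step 2: at (2.4, 2.5), ∇g = (4.6, 18.2) → (2.4, 2.5) − 0.05·(4.6, 18.2) = (2.17, 1.59)
Step 3: at (2.17, 1.59), ∇g = (5.5, 11.38) → (2.17, 1.59) − 0.05·(5.5, 11.38) = (1.895, 1.021)
s = 1.021

1.021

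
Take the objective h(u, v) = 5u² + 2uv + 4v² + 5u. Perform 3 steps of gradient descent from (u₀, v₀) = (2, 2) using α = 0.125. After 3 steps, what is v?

∇h = (10u + 2v + 5, 2u + 8v)
Step 1: at (2, 2), ∇h = (29, 20) → (2, 2) − 0.125·(29, 20) = (-1.625, -0.5)
Step 2: at (-1.625, -0.5), ∇h = (-12.25, -7.25) → (-1.625, -0.5) − 0.125·(-12.25, -7.25) = (-0.09375, 0.40625)
Step 3: at (-0.09375, 0.40625), ∇h = (4.875, 3.0625) → (-0.09375, 0.40625) − 0.125·(4.875, 3.0625) = (-0.703125, 0.0234375)
v = 0.0234375

0.0234375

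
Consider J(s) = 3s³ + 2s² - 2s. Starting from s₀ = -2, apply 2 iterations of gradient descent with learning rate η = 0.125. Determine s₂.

J′(s) = 9s² + 4s - 2
Step 1: J′(-2) = 26; s₁ = -2 − 0.125·26 = -5.25
Step 2: J′(-5.25) = 225.0625; s₂ = -5.25 − 0.125·225.0625 = -33.3828125

-33.3828125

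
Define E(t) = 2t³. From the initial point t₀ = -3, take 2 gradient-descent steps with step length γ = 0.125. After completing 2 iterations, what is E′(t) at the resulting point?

E′(t) = 6t²
Step 1: E′(-3) = 54; t₁ = -3 − 0.125·54 = -9.75
Step 2: E′(-9.75) = 570.375; t₂ = -9.75 − 0.125·570.375 = -81.046875
E′(t) at (-81.046875) = 39411.57568359375

39411.57568359375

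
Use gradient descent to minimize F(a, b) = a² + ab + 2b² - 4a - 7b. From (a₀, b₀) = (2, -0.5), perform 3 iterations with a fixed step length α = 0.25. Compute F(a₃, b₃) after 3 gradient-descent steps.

-7.49652099609375

∇F = (2a + b - 4, a + 4b - 7)
Step 1: at (2, -0.5), ∇F = (-0.5, -7) → (2, -0.5) − 0.25·(-0.5, -7) = (2.125, 1.25)
Step 2: at (2.125, 1.25), ∇F = (1.5, 0.125) → (2.125, 1.25) − 0.25·(1.5, 0.125) = (1.75, 1.21875)
Step 3: at (1.75, 1.21875), ∇F = (0.71875, -0.375) → (1.75, 1.21875) − 0.25·(0.71875, -0.375) = (1.5703125, 1.3125)
F(1.5703125, 1.3125) = -7.49652099609375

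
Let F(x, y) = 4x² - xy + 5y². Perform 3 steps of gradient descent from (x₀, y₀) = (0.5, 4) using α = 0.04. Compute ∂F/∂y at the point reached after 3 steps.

∇F = (8x - y, -x + 10y)
Step 1: at (0.5, 4), ∇F = (0, 39.5) → (0.5, 4) − 0.04·(0, 39.5) = (0.5, 2.42)
Step 2: at (0.5, 2.42), ∇F = (1.58, 23.7) → (0.5, 2.42) − 0.04·(1.58, 23.7) = (0.4368, 1.472)
Step 3: at (0.4368, 1.472), ∇F = (2.0224, 14.2832) → (0.4368, 1.472) − 0.04·(2.0224, 14.2832) = (0.355904, 0.900672)
∂F/∂y at (0.355904, 0.900672) = 8.650816

8.650816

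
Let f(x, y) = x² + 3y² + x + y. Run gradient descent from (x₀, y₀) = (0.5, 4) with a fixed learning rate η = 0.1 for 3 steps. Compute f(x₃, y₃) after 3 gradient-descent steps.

∇f = (2x + 1, 6y + 1)
Step 1: at (0.5, 4), ∇f = (2, 25) → (0.5, 4) − 0.1·(2, 25) = (0.3, 1.5)
Step 2: at (0.3, 1.5), ∇f = (1.6, 10) → (0.3, 1.5) − 0.1·(1.6, 10) = (0.14, 0.5)
Step 3: at (0.14, 0.5), ∇f = (1.28, 4) → (0.14, 0.5) − 0.1·(1.28, 4) = (0.012, 0.1)
f(0.012, 0.1) = 0.142144

0.142144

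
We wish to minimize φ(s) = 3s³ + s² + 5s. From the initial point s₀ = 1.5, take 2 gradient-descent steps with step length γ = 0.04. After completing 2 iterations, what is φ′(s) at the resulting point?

φ′(s) = 9s² + 2s + 5
Step 1: φ′(1.5) = 28.25; s₁ = 1.5 − 0.04·28.25 = 0.37
Step 2: φ′(0.37) = 6.9721; s₂ = 0.37 − 0.04·6.9721 = 0.091116
φ′(s) at (0.091116) = 5.256951129104

5.256951129104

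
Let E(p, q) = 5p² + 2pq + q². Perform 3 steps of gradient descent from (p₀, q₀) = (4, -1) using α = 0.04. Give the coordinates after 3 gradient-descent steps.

∇E = (10p + 2q, 2p + 2q)
Step 1: at (4, -1), ∇E = (38, 6) → (4, -1) − 0.04·(38, 6) = (2.48, -1.24)
Step 2: at (2.48, -1.24), ∇E = (22.32, 2.48) → (2.48, -1.24) − 0.04·(22.32, 2.48) = (1.5872, -1.3392)
Step 3: at (1.5872, -1.3392), ∇E = (13.1936, 0.496) → (1.5872, -1.3392) − 0.04·(13.1936, 0.496) = (1.059456, -1.35904)

(1.059456, -1.35904)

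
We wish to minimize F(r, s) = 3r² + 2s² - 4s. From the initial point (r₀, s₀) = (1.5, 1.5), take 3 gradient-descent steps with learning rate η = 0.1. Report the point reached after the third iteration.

∇F = (6r, 4s - 4)
(r₁, s₁) = (1.5, 1.5) − 0.1·(9, 2) = (0.6, 1.3)
(r₂, s₂) = (0.6, 1.3) − 0.1·(3.6, 1.2) = (0.24, 1.18)
(r₃, s₃) = (0.24, 1.18) − 0.1·(1.44, 0.72) = (0.096, 1.108)

(0.096, 1.108)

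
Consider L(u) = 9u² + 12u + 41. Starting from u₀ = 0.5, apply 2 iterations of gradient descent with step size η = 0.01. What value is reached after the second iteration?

0.1178

L′(u) = 18u + 12
Step 1: L′(0.5) = 21; u₁ = 0.5 − 0.01·21 = 0.29
Step 2: L′(0.29) = 17.22; u₂ = 0.29 − 0.01·17.22 = 0.1178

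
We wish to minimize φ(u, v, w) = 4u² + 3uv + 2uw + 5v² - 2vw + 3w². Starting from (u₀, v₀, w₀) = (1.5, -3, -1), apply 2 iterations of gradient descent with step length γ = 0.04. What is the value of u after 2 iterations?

1.3296

∇φ = (8u + 3v + 2w, 3u + 10v - 2w, 2u - 2v + 6w)
(u₁, v₁, w₁) = (1.5, -3, -1) − 0.04·(1, -23.5, 3) = (1.46, -2.06, -1.12)
(u₂, v₂, w₂) = (1.46, -2.06, -1.12) − 0.04·(3.26, -13.98, 0.32) = (1.3296, -1.5008, -1.1328)
u = 1.3296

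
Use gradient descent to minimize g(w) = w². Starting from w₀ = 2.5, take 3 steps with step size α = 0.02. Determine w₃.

g′(w) = 2w
w₁ = 2.5 − 0.02·5 = 2.4
w₂ = 2.4 − 0.02·4.8 = 2.304
w₃ = 2.304 − 0.02·4.608 = 2.21184

2.21184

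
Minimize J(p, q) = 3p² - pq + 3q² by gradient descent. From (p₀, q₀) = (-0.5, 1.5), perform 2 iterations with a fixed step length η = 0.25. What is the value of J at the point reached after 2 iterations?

2.2197265625

∇J = (6p - q, -p + 6q)
Step 1: at (-0.5, 1.5), ∇J = (-4.5, 9.5) → (-0.5, 1.5) − 0.25·(-4.5, 9.5) = (0.625, -0.875)
Step 2: at (0.625, -0.875), ∇J = (4.625, -5.875) → (0.625, -0.875) − 0.25·(4.625, -5.875) = (-0.53125, 0.59375)
J(-0.53125, 0.59375) = 2.2197265625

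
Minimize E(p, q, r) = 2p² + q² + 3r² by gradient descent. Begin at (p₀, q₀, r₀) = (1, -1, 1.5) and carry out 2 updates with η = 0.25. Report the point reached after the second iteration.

∇E = (4p, 2q, 6r)
Step 1: at (1, -1, 1.5), ∇E = (4, -2, 9) → (1, -1, 1.5) − 0.25·(4, -2, 9) = (0, -0.5, -0.75)
Step 2: at (0, -0.5, -0.75), ∇E = (0, -1, -4.5) → (0, -0.5, -0.75) − 0.25·(0, -1, -4.5) = (0, -0.25, 0.375)

(0, -0.25, 0.375)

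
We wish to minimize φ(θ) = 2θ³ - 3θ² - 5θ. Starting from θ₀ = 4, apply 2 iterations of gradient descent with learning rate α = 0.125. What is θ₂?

φ′(θ) = 6θ² - 6θ - 5
Step 1: φ′(4) = 67; θ₁ = 4 − 0.125·67 = -4.375
Step 2: φ′(-4.375) = 136.09375; θ₂ = -4.375 − 0.125·136.09375 = -21.38671875

-21.38671875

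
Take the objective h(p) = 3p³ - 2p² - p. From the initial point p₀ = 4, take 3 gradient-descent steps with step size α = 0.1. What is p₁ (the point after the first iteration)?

h′(p) = 9p² - 4p - 1
p₁ = 4 − 0.1·127 = -8.7

-8.7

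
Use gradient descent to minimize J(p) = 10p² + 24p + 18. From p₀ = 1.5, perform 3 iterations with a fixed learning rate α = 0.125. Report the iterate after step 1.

-5.25

J′(p) = 20p + 24
Step 1: J′(1.5) = 54; p₁ = 1.5 − 0.125·54 = -5.25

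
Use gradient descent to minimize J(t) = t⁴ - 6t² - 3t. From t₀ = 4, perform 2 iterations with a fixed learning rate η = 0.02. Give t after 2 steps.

-0.06392

J′(t) = 4t³ - 12t - 3
t₁ = 4 − 0.02·205 = -0.1
t₂ = -0.1 − 0.02·(-1.804) = -0.06392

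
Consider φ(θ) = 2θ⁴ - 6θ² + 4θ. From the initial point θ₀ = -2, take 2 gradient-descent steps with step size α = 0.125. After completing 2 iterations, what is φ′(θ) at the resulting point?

-7581.234375

φ′(θ) = 8θ³ - 12θ + 4
θ₁ = -2 − 0.125·(-36) = 2.5
θ₂ = 2.5 − 0.125·99 = -9.875
φ′(θ) at (-9.875) = -7581.234375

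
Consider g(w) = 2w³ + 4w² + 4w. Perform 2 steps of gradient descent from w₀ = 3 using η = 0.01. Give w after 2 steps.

1.680456

g′(w) = 6w² + 8w + 4
Step 1: g′(3) = 82; w₁ = 3 − 0.01·82 = 2.18
Step 2: g′(2.18) = 49.9544; w₂ = 2.18 − 0.01·49.9544 = 1.680456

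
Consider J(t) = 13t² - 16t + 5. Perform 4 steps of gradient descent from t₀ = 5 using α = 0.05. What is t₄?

J′(t) = 26t - 16
Step 1: J′(5) = 114; t₁ = 5 − 0.05·114 = -0.7
Step 2: J′(-0.7) = -34.2; t₂ = -0.7 − 0.05·(-34.2) = 1.01
Step 3: J′(1.01) = 10.26; t₃ = 1.01 − 0.05·10.26 = 0.497
Step 4: J′(0.497) = -3.078; t₄ = 0.497 − 0.05·(-3.078) = 0.6509

0.6509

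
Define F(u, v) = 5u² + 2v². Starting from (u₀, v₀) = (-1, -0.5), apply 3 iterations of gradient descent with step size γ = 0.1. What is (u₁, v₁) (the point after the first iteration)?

∇F = (10u, 4v)
Step 1: at (-1, -0.5), ∇F = (-10, -2) → (-1, -0.5) − 0.1·(-10, -2) = (0, -0.3)

(0, -0.3)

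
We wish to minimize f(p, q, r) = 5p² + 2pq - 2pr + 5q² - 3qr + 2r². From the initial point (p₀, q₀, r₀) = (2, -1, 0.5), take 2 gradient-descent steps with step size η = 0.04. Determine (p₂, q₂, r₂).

(0.8848, -0.4704, 0.408)

∇f = (10p + 2q - 2r, 2p + 10q - 3r, -2p - 3q + 4r)
Step 1: at (2, -1, 0.5), ∇f = (17, -7.5, 1) → (2, -1, 0.5) − 0.04·(17, -7.5, 1) = (1.32, -0.7, 0.46)
Step 2: at (1.32, -0.7, 0.46), ∇f = (10.88, -5.74, 1.3) → (1.32, -0.7, 0.46) − 0.04·(10.88, -5.74, 1.3) = (0.8848, -0.4704, 0.408)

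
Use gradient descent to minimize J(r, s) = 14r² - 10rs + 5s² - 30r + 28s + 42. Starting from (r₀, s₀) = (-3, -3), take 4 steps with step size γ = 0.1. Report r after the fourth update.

-62.9648

∇J = (28r - 10s - 30, -10r + 10s + 28)
(r₁, s₁) = (-3, -3) − 0.1·(-84, 28) = (5.4, -5.8)
(r₂, s₂) = (5.4, -5.8) − 0.1·(179.2, -84) = (-12.52, 2.6)
(r₃, s₃) = (-12.52, 2.6) − 0.1·(-406.56, 179.2) = (28.136, -15.32)
(r₄, s₄) = (28.136, -15.32) − 0.1·(911.008, -406.56) = (-62.9648, 25.336)
r = -62.9648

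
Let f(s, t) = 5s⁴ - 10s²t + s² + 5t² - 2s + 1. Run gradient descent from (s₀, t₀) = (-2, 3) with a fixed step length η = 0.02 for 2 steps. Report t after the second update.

∇f = (20s³ - 20st + 2s - 2, -10s² + 10t)
(s₁, t₁) = (-2, 3) − 0.02·(-46, -10) = (-1.08, 3.2)
(s₂, t₂) = (-1.08, 3.2) − 0.02·(39.76576, 20.336) = (-1.8753152, 2.79328)
t = 2.79328

2.79328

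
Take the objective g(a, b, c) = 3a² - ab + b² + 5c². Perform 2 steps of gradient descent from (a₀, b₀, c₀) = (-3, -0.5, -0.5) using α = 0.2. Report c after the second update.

∇g = (6a - b, -a + 2b, 10c)
Step 1: at (-3, -0.5, -0.5), ∇g = (-17.5, 2, -5) → (-3, -0.5, -0.5) − 0.2·(-17.5, 2, -5) = (0.5, -0.9, 0.5)
Step 2: at (0.5, -0.9, 0.5), ∇g = (3.9, -2.3, 5) → (0.5, -0.9, 0.5) − 0.2·(3.9, -2.3, 5) = (-0.28, -0.44, -0.5)
c = -0.5

-0.5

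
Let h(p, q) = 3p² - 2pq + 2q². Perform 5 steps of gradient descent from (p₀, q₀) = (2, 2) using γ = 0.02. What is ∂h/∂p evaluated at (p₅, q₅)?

∇h = (6p - 2q, -2p + 4q)
(p₁, q₁) = (2, 2) − 0.02·(8, 4) = (1.84, 1.92)
(p₂, q₂) = (1.84, 1.92) − 0.02·(7.2, 4) = (1.696, 1.84)
(p₃, q₃) = (1.696, 1.84) − 0.02·(6.496, 3.968) = (1.56608, 1.76064)
(p₄, q₄) = (1.56608, 1.76064) − 0.02·(5.8752, 3.9104) = (1.448576, 1.682432)
(p₅, q₅) = (1.448576, 1.682432) − 0.02·(5.326592, 3.832576) = (1.34204416, 1.60578048)
∂h/∂p at (1.34204416, 1.60578048) = 4.840704

4.840704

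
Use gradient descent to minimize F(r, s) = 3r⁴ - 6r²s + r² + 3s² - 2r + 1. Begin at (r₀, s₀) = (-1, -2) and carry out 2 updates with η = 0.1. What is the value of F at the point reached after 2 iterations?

∇F = (12r³ - 12rs + 2r - 2, -6r² + 6s)
(r₁, s₁) = (-1, -2) − 0.1·(-40, -18) = (3, -0.2)
(r₂, s₂) = (3, -0.2) − 0.1·(335.2, -55.2) = (-30.52, 5.32)
F(-30.52, 5.32) = 2574257.20066048

2574257.20066048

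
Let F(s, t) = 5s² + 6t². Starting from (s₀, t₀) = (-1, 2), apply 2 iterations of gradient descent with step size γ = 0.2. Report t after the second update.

∇F = (10s, 12t)
Step 1: at (-1, 2), ∇F = (-10, 24) → (-1, 2) − 0.2·(-10, 24) = (1, -2.8)
Step 2: at (1, -2.8), ∇F = (10, -33.6) → (1, -2.8) − 0.2·(10, -33.6) = (-1, 3.92)
t = 3.92

3.92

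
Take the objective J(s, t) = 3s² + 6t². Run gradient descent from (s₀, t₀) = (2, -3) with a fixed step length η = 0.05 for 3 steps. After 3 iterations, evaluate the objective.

1.632972

∇J = (6s, 12t)
(s₁, t₁) = (2, -3) − 0.05·(12, -36) = (1.4, -1.2)
(s₂, t₂) = (1.4, -1.2) − 0.05·(8.4, -14.4) = (0.98, -0.48)
(s₃, t₃) = (0.98, -0.48) − 0.05·(5.88, -5.76) = (0.686, -0.192)
J(0.686, -0.192) = 1.632972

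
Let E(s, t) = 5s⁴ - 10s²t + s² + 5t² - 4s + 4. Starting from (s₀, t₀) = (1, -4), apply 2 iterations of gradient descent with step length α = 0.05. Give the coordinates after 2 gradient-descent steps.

(61.859, 6.855)

∇E = (20s³ - 20st + 2s - 4, -10s² + 10t)
(s₁, t₁) = (1, -4) − 0.05·(98, -50) = (-3.9, -1.5)
(s₂, t₂) = (-3.9, -1.5) − 0.05·(-1315.18, -167.1) = (61.859, 6.855)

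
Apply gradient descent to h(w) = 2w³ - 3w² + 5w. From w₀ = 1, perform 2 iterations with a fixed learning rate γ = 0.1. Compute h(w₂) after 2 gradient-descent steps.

0.68925

h′(w) = 6w² - 6w + 5
Step 1: h′(1) = 5; w₁ = 1 − 0.1·5 = 0.5
Step 2: h′(0.5) = 3.5; w₂ = 0.5 − 0.1·3.5 = 0.15
h(0.15) = 0.68925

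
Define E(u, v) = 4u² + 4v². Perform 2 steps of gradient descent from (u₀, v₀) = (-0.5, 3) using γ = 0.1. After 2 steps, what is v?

0.12

∇E = (8u, 8v)
Step 1: at (-0.5, 3), ∇E = (-4, 24) → (-0.5, 3) − 0.1·(-4, 24) = (-0.1, 0.6)
Step 2: at (-0.1, 0.6), ∇E = (-0.8, 4.8) → (-0.1, 0.6) − 0.1·(-0.8, 4.8) = (-0.02, 0.12)
v = 0.12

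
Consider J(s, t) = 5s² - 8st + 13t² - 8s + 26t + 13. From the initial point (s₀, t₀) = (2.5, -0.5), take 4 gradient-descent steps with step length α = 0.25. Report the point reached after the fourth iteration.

∇J = (10s - 8t - 8, -8s + 26t + 26)
(s₁, t₁) = (2.5, -0.5) − 0.25·(21, -7) = (-2.75, 1.25)
(s₂, t₂) = (-2.75, 1.25) − 0.25·(-45.5, 80.5) = (8.625, -18.875)
(s₃, t₃) = (8.625, -18.875) − 0.25·(229.25, -533.75) = (-48.6875, 114.5625)
(s₄, t₄) = (-48.6875, 114.5625) − 0.25·(-1411.375, 3394.125) = (304.15625, -733.96875)

(304.15625, -733.96875)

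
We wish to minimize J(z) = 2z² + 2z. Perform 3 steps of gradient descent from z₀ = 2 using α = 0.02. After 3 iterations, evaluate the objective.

J′(z) = 4z + 2
z₁ = 2 − 0.02·10 = 1.8
z₂ = 1.8 − 0.02·9.2 = 1.616
z₃ = 1.616 − 0.02·8.464 = 1.44672
J(1.44672) = 7.0794375168

7.0794375168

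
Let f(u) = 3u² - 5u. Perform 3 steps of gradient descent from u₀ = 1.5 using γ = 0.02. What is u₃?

f′(u) = 6u - 5
Step 1: f′(1.5) = 4; u₁ = 1.5 − 0.02·4 = 1.42
Step 2: f′(1.42) = 3.52; u₂ = 1.42 − 0.02·3.52 = 1.3496
Step 3: f′(1.3496) = 3.0976; u₃ = 1.3496 − 0.02·3.0976 = 1.287648

1.287648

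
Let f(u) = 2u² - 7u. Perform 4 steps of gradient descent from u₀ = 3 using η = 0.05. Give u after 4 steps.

f′(u) = 4u - 7
Step 1: f′(3) = 5; u₁ = 3 − 0.05·5 = 2.75
Step 2: f′(2.75) = 4; u₂ = 2.75 − 0.05·4 = 2.55
Step 3: f′(2.55) = 3.2; u₃ = 2.55 − 0.05·3.2 = 2.39
Step 4: f′(2.39) = 2.56; u₄ = 2.39 − 0.05·2.56 = 2.262

2.262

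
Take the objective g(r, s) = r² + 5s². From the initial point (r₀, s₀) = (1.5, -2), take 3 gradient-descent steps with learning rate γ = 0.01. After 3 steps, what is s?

∇g = (2r, 10s)
Step 1: at (1.5, -2), ∇g = (3, -20) → (1.5, -2) − 0.01·(3, -20) = (1.47, -1.8)
Step 2: at (1.47, -1.8), ∇g = (2.94, -18) → (1.47, -1.8) − 0.01·(2.94, -18) = (1.4406, -1.62)
Step 3: at (1.4406, -1.62), ∇g = (2.8812, -16.2) → (1.4406, -1.62) − 0.01·(2.8812, -16.2) = (1.411788, -1.458)
s = -1.458

-1.458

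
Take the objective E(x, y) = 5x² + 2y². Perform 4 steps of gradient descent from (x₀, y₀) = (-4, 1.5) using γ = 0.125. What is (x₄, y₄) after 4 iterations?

∇E = (10x, 4y)
Step 1: at (-4, 1.5), ∇E = (-40, 6) → (-4, 1.5) − 0.125·(-40, 6) = (1, 0.75)
Step 2: at (1, 0.75), ∇E = (10, 3) → (1, 0.75) − 0.125·(10, 3) = (-0.25, 0.375)
Step 3: at (-0.25, 0.375), ∇E = (-2.5, 1.5) → (-0.25, 0.375) − 0.125·(-2.5, 1.5) = (0.0625, 0.1875)
Step 4: at (0.0625, 0.1875), ∇E = (0.625, 0.75) → (0.0625, 0.1875) − 0.125·(0.625, 0.75) = (-0.015625, 0.09375)

(-0.015625, 0.09375)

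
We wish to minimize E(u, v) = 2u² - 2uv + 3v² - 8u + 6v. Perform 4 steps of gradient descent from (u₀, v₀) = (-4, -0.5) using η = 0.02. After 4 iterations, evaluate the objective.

∇E = (4u - 2v - 8, -2u + 6v + 6)
Step 1: at (-4, -0.5), ∇E = (-23, 11) → (-4, -0.5) − 0.02·(-23, 11) = (-3.54, -0.72)
Step 2: at (-3.54, -0.72), ∇E = (-20.72, 8.76) → (-3.54, -0.72) − 0.02·(-20.72, 8.76) = (-3.1256, -0.8952)
Step 3: at (-3.1256, -0.8952), ∇E = (-18.712, 6.88) → (-3.1256, -0.8952) − 0.02·(-18.712, 6.88) = (-2.75136, -1.0328)
Step 4: at (-2.75136, -1.0328), ∇E = (-16.93984, 5.30592) → (-2.75136, -1.0328) − 0.02·(-16.93984, 5.30592) = (-2.4125632, -1.1389184)
E(-2.4125632, -1.1389184) = 22.5038977142784

22.5038977142784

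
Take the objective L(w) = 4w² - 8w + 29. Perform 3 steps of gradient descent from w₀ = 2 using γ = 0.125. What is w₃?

1

L′(w) = 8w - 8
Step 1: L′(2) = 8; w₁ = 2 − 0.125·8 = 1
Step 2: L′(1) = 0; w₂ = 1 − 0.125·0 = 1
Step 3: L′(1) = 0; w₃ = 1 − 0.125·0 = 1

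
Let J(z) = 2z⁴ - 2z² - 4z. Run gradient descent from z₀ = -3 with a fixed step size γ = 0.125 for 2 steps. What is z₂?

J′(z) = 8z³ - 4z - 4
z₁ = -3 − 0.125·(-208) = 23
z₂ = 23 − 0.125·97240 = -12132

-12132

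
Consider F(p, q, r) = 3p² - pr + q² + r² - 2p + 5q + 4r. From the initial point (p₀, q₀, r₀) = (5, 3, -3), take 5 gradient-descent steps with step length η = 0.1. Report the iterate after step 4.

∇F = (6p - r - 2, 2q + 5, -p + 2r + 4)
(p₁, q₁, r₁) = (5, 3, -3) − 0.1·(31, 11, -7) = (1.9, 1.9, -2.3)
(p₂, q₂, r₂) = (1.9, 1.9, -2.3) − 0.1·(11.7, 8.8, -2.5) = (0.73, 1.02, -2.05)
(p₃, q₃, r₃) = (0.73, 1.02, -2.05) − 0.1·(4.43, 7.04, -0.83) = (0.287, 0.316, -1.967)
(p₄, q₄, r₄) = (0.287, 0.316, -1.967) − 0.1·(1.689, 5.632, -0.221) = (0.1181, -0.2472, -1.9449)

(0.1181, -0.2472, -1.9449)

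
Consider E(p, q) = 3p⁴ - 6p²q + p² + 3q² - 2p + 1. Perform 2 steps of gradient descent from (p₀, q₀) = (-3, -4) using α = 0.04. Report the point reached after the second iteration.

(-1972.80099072, 61.078784)

∇E = (12p³ - 12pq + 2p - 2, -6p² + 6q)
Step 1: at (-3, -4), ∇E = (-476, -78) → (-3, -4) − 0.04·(-476, -78) = (16.04, -0.88)
Step 2: at (16.04, -0.88), ∇E = (49721.024768, -1548.9696) → (16.04, -0.88) − 0.04·(49721.024768, -1548.9696) = (-1972.80099072, 61.078784)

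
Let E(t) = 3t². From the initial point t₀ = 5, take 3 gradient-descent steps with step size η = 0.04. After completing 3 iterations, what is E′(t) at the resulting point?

13.16928

E′(t) = 6t
t₁ = 5 − 0.04·30 = 3.8
t₂ = 3.8 − 0.04·22.8 = 2.888
t₃ = 2.888 − 0.04·17.328 = 2.19488
E′(t) at (2.19488) = 13.16928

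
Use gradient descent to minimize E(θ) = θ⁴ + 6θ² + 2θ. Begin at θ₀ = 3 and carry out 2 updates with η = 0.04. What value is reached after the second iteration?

2.10820864

E′(θ) = 4θ³ + 12θ + 2
Step 1: E′(3) = 146; θ₁ = 3 − 0.04·146 = -2.84
Step 2: E′(-2.84) = -123.705216; θ₂ = -2.84 − 0.04·(-123.705216) = 2.10820864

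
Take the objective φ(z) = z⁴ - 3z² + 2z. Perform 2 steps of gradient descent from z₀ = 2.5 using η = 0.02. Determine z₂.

φ′(z) = 4z³ - 6z + 2
Step 1: φ′(2.5) = 49.5; z₁ = 2.5 − 0.02·49.5 = 1.51
Step 2: φ′(1.51) = 6.711804; z₂ = 1.51 − 0.02·6.711804 = 1.37576392

1.37576392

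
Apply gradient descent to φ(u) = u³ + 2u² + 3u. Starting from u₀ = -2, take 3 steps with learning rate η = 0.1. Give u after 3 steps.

φ′(u) = 3u² + 4u + 3
u₁ = -2 − 0.1·7 = -2.7
u₂ = -2.7 − 0.1·14.07 = -4.107
u₃ = -4.107 − 0.1·37.174347 = -7.8244347

-7.8244347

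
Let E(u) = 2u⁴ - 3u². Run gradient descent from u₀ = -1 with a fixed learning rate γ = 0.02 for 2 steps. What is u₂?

-0.93364224

E′(u) = 8u³ - 6u
Step 1: E′(-1) = -2; u₁ = -1 − 0.02·(-2) = -0.96
Step 2: E′(-0.96) = -1.317888; u₂ = -0.96 − 0.02·(-1.317888) = -0.93364224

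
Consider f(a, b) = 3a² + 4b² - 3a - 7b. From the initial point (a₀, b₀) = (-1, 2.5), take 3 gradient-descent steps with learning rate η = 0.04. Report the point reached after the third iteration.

∇f = (6a - 3, 8b - 7)
Step 1: at (-1, 2.5), ∇f = (-9, 13) → (-1, 2.5) − 0.04·(-9, 13) = (-0.64, 1.98)
Step 2: at (-0.64, 1.98), ∇f = (-6.84, 8.84) → (-0.64, 1.98) − 0.04·(-6.84, 8.84) = (-0.3664, 1.6264)
Step 3: at (-0.3664, 1.6264), ∇f = (-5.1984, 6.0112) → (-0.3664, 1.6264) − 0.04·(-5.1984, 6.0112) = (-0.158464, 1.385952)

(-0.158464, 1.385952)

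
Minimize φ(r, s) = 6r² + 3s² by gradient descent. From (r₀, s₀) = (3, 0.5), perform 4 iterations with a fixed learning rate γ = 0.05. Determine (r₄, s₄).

(0.0768, 0.12005)

∇φ = (12r, 6s)
(r₁, s₁) = (3, 0.5) − 0.05·(36, 3) = (1.2, 0.35)
(r₂, s₂) = (1.2, 0.35) − 0.05·(14.4, 2.1) = (0.48, 0.245)
(r₃, s₃) = (0.48, 0.245) − 0.05·(5.76, 1.47) = (0.192, 0.1715)
(r₄, s₄) = (0.192, 0.1715) − 0.05·(2.304, 1.029) = (0.0768, 0.12005)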